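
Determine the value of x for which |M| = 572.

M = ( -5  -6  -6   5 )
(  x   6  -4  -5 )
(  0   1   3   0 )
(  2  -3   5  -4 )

1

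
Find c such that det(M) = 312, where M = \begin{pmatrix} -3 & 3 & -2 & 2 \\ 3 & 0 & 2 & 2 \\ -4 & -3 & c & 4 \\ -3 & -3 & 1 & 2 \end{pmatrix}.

-3

Expanding along the column containing c, det(M) is linear in c: det(M) = (-72)·c + (96).
Set (-72)·c + (96) = 312  ⇒  (-72)·c = 216  ⇒  c = -3.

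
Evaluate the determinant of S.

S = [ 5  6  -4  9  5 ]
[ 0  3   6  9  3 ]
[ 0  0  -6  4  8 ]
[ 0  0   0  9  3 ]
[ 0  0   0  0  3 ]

-2430

S is upper triangular, so det(S) is the product of the diagonal entries:
det = (5) · (3) · (-6) · (9) · (3) = -2430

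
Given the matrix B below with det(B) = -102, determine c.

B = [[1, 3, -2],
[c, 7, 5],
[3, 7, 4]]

Expanding along the row containing c, det(B) is linear in c: det(B) = (-26)·c + (80).
Set (-26)·c + (80) = -102  ⇒  (-26)·c = -182  ⇒  c = 7.

7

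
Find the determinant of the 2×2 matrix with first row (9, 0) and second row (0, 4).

det = 9·4 − 0·0 = 36 − 0 = 36

36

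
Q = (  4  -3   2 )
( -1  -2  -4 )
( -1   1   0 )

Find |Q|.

Expand along column 3:
  + 2 · |-1 -2; -1 1| = 2·(-1 − 2) = -6
  − (-4) · |4 -3; -1 1| = −(-4)·(4 − 3) = 4
Sum: (-6) + (4) = -2

|Q| = -2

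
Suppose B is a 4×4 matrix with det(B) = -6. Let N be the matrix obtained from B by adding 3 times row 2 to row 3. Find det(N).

Adding a multiple of one row to another leaves the determinant unchanged.
det(N) = (1)·(-6) = -6

-6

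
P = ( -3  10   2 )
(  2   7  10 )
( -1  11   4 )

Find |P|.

Expand along row 1:
  + (-3) · |7 10; 11 4| = (-3)·(28 − 110) = 246
  − 10 · |2 10; -1 4| = −10·(8 − (-10)) = -180
  + 2 · |2 7; -1 11| = 2·(22 − (-7)) = 58
Sum: (246) + (-180) + (58) = 124

124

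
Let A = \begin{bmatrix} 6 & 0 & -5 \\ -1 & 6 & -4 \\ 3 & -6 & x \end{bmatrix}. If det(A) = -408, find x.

x = -9

Expanding along the column containing x, det(A) is linear in x: det(A) = (36)·x + (-84).
Set (36)·x + (-84) = -408  ⇒  (36)·x = -324  ⇒  x = -9.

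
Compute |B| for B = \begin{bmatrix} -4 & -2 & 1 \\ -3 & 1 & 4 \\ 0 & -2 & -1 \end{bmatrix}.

-16

Expand along column 1:
  + (-4) · |1 4; -2 -1| = (-4)·(-1 − (-8)) = -28
  − (-3) · |-2 1; -2 -1| = −(-3)·(2 − (-2)) = 12
Sum: (-28) + (12) = -16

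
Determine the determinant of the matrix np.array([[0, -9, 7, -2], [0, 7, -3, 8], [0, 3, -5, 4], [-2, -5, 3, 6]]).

-456

Expand along column 1 (it has 3 zeros):
  − (-2) · M_41   where M_41 = det([-9 7 -2; 7 -3 8; 3 -5 4]) = -228
det = (-1)·(-2)·(-228) = -456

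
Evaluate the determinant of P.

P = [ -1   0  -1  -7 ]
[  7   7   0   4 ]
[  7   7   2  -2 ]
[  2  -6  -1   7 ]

det(P) = 1016

Expand along row 1 (it has 1 zero):
  + (-1) · M_11   where M_11 = det([7 0 4; 7 2 -2; -6 -1 7]) = 104
  + (-1) · M_13   where M_13 = det([7 7 4; 7 7 -2; 2 -6 7]) = -336
  − (-7) · M_14   where M_14 = det([7 7 0; 7 7 2; 2 -6 -1]) = 112
det = (+1)·(-1)·(104) + (+1)·(-1)·(-336) + (-1)·(-7)·(112) = 1016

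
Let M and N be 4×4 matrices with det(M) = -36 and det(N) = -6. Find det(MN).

det(MN) = det(M)·det(N) = (-36)·(-6) = 216

|MN| = 216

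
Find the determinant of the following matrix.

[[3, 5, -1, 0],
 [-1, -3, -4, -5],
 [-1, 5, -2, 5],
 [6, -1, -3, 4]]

Expand along row 1 (it has 1 zero):
  + (3) · M_11   where M_11 = det([-3 -4 -5; 5 -2 5; -1 -3 4]) = 164
  − (5) · M_12   where M_12 = det([-1 -4 -5; -1 -2 5; 6 -3 4]) = -218
  + (-1) · M_13   where M_13 = det([-1 -3 -5; -1 5 5; 6 -1 4]) = 18
det = (+1)·(3)·(164) + (-1)·(5)·(-218) + (+1)·(-1)·(18) = 1564

1564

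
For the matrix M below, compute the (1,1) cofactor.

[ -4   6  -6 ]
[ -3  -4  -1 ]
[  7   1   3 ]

-11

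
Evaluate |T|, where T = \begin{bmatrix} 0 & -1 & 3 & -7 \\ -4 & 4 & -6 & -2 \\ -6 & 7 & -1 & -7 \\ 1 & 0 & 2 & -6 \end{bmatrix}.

Expand along row 1 (it has 1 zero):
  − (-1) · M_12   where M_12 = det([-4 -6 -2; -6 -1 -7; 1 2 -6]) = 200
  + (3) · M_13   where M_13 = det([-4 4 -2; -6 7 -7; 1 0 -6]) = 10
  − (-7) · M_14   where M_14 = det([-4 4 -6; -6 7 -1; 1 0 2]) = 30
det = (-1)·(-1)·(200) + (+1)·(3)·(10) + (-1)·(-7)·(30) = 440

|T| = 440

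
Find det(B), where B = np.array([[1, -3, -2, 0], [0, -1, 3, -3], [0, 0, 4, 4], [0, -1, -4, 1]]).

Expand along column 1 (it has 3 zeros):
  + (1) · M_11   where M_11 = det([-1 3 -3; 0 4 4; -1 -4 1]) = -44
det = (+1)·(1)·(-44) = -44

The determinant is -44.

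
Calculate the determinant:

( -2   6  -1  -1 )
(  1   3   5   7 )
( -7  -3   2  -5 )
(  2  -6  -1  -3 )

The determinant is 540.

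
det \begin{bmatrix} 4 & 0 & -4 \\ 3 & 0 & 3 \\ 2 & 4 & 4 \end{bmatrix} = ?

The determinant is -96.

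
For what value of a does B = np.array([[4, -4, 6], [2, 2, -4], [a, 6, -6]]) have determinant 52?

Expanding along the column containing a, det(B) is linear in a: det(B) = (4)·a + (72).
Set (4)·a + (72) = 52  ⇒  (4)·a = -20  ⇒  a = -5.

a = -5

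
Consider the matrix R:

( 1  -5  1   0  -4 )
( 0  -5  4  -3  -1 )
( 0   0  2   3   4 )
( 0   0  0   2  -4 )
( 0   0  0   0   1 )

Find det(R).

R is upper triangular, so det(R) is the product of the diagonal entries:
det = (1) · (-5) · (2) · (2) · (1) = -20

The determinant is -20.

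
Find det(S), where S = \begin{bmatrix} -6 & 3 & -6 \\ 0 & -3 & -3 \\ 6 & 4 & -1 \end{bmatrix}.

-252

Expand along column 1:
  + (-6) · |-3 -3; 4 -1| = (-6)·(3 − (-12)) = -90
  + 6 · |3 -6; -3 -3| = 6·(-9 − 18) = -162
Sum: (-90) + (-162) = -252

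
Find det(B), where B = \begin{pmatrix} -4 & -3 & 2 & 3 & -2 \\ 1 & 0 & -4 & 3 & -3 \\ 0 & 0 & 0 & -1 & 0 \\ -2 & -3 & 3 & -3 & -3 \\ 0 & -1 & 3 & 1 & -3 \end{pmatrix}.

Expand along row 3 (it has 4 zeros):
  − (-1) · M_34   where M_34 = det([-4 -3 2 -2; 1 0 -4 -3; -2 -3 3 -3; 0 -1 3 -3]) = -70
det = (-1)·(-1)·(-70) = -70

|B| = -70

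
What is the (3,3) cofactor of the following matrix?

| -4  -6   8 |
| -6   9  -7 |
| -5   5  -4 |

Delete row 3 and column 3; the remaining 2×2 submatrix is [-4 -6; -6 9].
Its determinant is (-4)·9 − (-6)·(-6) = -72.
The cofactor carries sign (−1)^(3+3) = +1, so C_{3,3} = +(-72) = -72.

-72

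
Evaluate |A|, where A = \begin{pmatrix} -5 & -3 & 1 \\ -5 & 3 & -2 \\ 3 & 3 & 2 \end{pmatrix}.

Expand along row 1:
  + (-5) · |3 -2; 3 2| = (-5)·(6 − (-6)) = -60
  − (-3) · |-5 -2; 3 2| = −(-3)·(-10 − (-6)) = -12
  + 1 · |-5 3; 3 3| = 1·(-15 − 9) = -24
Sum: (-60) + (-12) + (-24) = -96

-96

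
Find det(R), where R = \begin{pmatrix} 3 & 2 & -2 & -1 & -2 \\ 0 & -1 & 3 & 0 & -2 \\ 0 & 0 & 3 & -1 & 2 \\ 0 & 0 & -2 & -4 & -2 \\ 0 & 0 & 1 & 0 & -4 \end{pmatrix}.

R is block upper-triangular with a 2×2 block and a 3×3 block on the diagonal, so its determinant equals the product of the determinants of the diagonal blocks.
det of the 2×2 block = -3
det of the 3×3 block = 66
det = (-3)·(66) = -198

-198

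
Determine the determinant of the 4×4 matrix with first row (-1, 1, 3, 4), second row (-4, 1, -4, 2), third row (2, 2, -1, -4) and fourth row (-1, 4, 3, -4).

Expand along row 1:
  + (-1) · M_11   where M_11 = det([1 -4 2; 2 -1 -4; 4 3 -4]) = 68
  − (1) · M_12   where M_12 = det([-4 -4 2; 2 -1 -4; -1 3 -4]) = -102
  + (3) · M_13   where M_13 = det([-4 1 2; 2 2 -4; -1 4 -4]) = 0
  − (4) · M_14   where M_14 = det([-4 1 -4; 2 2 -1; -1 4 3]) = -85
det = (+1)·(-1)·(68) + (-1)·(1)·(-102) + (+1)·(3)·(0) + (-1)·(4)·(-85) = 374

374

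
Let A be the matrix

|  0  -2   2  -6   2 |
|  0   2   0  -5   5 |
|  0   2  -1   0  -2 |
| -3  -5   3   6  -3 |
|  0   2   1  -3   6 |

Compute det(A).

The determinant is -330.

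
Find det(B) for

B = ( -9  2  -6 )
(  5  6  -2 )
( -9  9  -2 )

Expand along row 1:
  + (-9) · |6 -2; 9 -2| = (-9)·(-12 − (-18)) = -54
  − 2 · |5 -2; -9 -2| = −2·(-10 − 18) = 56
  + (-6) · |5 6; -9 9| = (-6)·(45 − (-54)) = -594
Sum: (-54) + (56) + (-594) = -592

-592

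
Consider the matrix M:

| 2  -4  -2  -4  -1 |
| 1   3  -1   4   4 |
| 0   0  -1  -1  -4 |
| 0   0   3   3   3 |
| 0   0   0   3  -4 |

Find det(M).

M is block upper-triangular with a 2×2 block and a 3×3 block on the diagonal, so its determinant equals the product of the determinants of the diagonal blocks.
det of the 2×2 block = 10
det of the 3×3 block = -27
det = (10)·(-27) = -270

-270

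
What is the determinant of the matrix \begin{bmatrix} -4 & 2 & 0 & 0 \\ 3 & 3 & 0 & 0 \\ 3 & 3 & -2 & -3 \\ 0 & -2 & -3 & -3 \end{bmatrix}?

The matrix is block lower-triangular with a 2×2 block and a 2×2 block on the diagonal, so its determinant equals the product of the determinants of the diagonal blocks.
det of the 2×2 block = -18
det of the 2×2 block = -3
det = (-18)·(-3) = 54

54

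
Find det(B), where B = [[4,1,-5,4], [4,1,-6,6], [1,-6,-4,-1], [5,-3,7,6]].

Expand along row 1:
  + (4) · M_11   where M_11 = det([1 -6 6; -6 -4 -1; -3 7 6]) = -575
  − (1) · M_12   where M_12 = det([4 -6 6; 1 -4 -1; 5 7 6]) = 160
  + (-5) · M_13   where M_13 = det([4 1 6; 1 -6 -1; 5 -3 6]) = -5
  − (4) · M_14   where M_14 = det([4 1 -6; 1 -6 -4; 5 -3 7]) = -405
det = (+1)·(4)·(-575) + (-1)·(1)·(160) + (+1)·(-5)·(-5) + (-1)·(4)·(-405) = -815

The determinant is -815.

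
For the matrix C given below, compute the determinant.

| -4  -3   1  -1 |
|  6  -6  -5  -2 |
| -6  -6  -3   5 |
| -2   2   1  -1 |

Expand along row 1:
  + (-4) · M_11   where M_11 = det([-6 -5 -2; -6 -3 5; 2 1 -1]) = -8
  − (-3) · M_12   where M_12 = det([6 -5 -2; -6 -3 5; -2 1 -1]) = 92
  + (1) · M_13   where M_13 = det([6 -6 -2; -6 -6 5; -2 2 -1]) = 120
  − (-1) · M_14   where M_14 = det([6 -6 -5; -6 -6 -3; -2 2 1]) = 48
det = (+1)·(-4)·(-8) + (-1)·(-3)·(92) + (+1)·(1)·(120) + (-1)·(-1)·(48) = 476

|C| = 476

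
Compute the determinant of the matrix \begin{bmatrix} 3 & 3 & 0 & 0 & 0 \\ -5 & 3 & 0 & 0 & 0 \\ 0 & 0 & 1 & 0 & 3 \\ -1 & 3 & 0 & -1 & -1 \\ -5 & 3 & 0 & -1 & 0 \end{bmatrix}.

-24

The matrix is block lower-triangular with a 2×2 block and a 3×3 block on the diagonal, so its determinant equals the product of the determinants of the diagonal blocks.
det of the 2×2 block = 24
det of the 3×3 block = -1
det = (24)·(-1) = -24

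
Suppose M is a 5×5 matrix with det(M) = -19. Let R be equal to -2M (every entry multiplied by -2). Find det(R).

The determinant is 608.

For a 5×5 matrix, det(-2M) = (-2)^5·det(M) = -32·det(M).
det(R) = (-32)·(-19) = 608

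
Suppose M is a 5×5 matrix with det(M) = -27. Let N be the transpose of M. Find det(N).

det(N) = -27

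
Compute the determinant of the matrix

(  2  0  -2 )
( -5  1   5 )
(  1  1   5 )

12

Expand along column 2:
  + 1 · |2 -2; 1 5| = 1·(10 − (-2)) = 12
  − 1 · |2 -2; -5 5| = −1·(10 − 10) = 0
Sum: (12) + (0) = 12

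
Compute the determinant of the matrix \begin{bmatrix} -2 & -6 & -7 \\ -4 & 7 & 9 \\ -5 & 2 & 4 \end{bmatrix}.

Expand along column 1:
  + (-2) · |7 9; 2 4| = (-2)·(28 − 18) = -20
  − (-4) · |-6 -7; 2 4| = −(-4)·(-24 − (-14)) = -40
  + (-5) · |-6 -7; 7 9| = (-5)·(-54 − (-49)) = 25
Sum: (-20) + (-40) + (25) = -35

The determinant is -35.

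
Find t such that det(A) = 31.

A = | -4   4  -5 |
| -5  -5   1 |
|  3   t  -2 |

t = 6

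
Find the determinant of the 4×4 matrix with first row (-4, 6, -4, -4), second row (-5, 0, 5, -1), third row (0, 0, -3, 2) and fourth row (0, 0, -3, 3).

-90

The matrix is block upper-triangular with a 2×2 block and a 2×2 block on the diagonal, so its determinant equals the product of the determinants of the diagonal blocks.
det of the 2×2 block = 30
det of the 2×2 block = -3
det = (30)·(-3) = -90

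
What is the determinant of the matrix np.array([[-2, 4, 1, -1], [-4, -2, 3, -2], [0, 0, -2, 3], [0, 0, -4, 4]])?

80

The matrix is block upper-triangular with a 2×2 block and a 2×2 block on the diagonal, so its determinant equals the product of the determinants of the diagonal blocks.
det of the 2×2 block = 20
det of the 2×2 block = 4
det = (20)·(4) = 80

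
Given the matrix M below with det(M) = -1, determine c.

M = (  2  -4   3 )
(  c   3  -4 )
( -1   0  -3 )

Expanding along the column containing c, det(M) is linear in c: det(M) = (-12)·c + (-25).
Set (-12)·c + (-25) = -1  ⇒  (-12)·c = 24  ⇒  c = -2.

c = -2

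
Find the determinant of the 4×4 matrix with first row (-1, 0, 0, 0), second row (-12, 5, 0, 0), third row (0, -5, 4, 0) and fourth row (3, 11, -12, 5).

-100

The matrix is lower triangular, so the determinant is the product of the diagonal entries:
det = (-1) · (5) · (4) · (5) = -100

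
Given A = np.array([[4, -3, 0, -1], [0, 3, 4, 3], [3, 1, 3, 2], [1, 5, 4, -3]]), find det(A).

Expand along row 1 (it has 1 zero):
  + (4) · M_11   where M_11 = det([3 4 3; 1 3 2; 5 4 -3]) = -32
  − (-3) · M_12   where M_12 = det([0 4 3; 3 3 2; 1 4 -3]) = 71
  − (-1) · M_14   where M_14 = det([0 3 4; 3 1 3; 1 5 4]) = 29
det = (+1)·(4)·(-32) + (-1)·(-3)·(71) + (-1)·(-1)·(29) = 114

|A| = 114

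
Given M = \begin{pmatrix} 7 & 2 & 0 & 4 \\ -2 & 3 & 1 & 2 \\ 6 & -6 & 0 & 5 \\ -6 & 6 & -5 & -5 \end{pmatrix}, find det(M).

Expand along column 3 (it has 2 zeros):
  − (1) · M_23   where M_23 = det([7 2 4; 6 -6 5; -6 6 -5]) = 0
  − (-5) · M_43   where M_43 = det([7 2 4; -2 3 2; 6 -6 5]) = 209
det = (-1)·(1)·(0) + (-1)·(-5)·(209) = 1045

1045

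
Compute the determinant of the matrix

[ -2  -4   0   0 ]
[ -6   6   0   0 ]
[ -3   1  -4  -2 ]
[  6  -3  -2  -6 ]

The matrix is block lower-triangular with a 2×2 block and a 2×2 block on the diagonal, so its determinant equals the product of the determinants of the diagonal blocks.
det of the 2×2 block = -36
det of the 2×2 block = 20
det = (-36)·(20) = -720

-720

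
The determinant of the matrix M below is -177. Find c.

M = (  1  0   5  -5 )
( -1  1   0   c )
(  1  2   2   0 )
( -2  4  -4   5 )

c = -8

Expanding along the row containing c, det(M) is linear in c: det(M) = (24)·c + (15).
Set (24)·c + (15) = -177  ⇒  (24)·c = -192  ⇒  c = -8.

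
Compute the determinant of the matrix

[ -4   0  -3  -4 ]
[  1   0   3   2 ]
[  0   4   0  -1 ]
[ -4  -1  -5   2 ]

239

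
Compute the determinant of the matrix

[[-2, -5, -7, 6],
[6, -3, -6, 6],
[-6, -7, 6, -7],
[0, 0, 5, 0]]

Expand along row 4 (it has 3 zeros):
  − (5) · M_43   where M_43 = det([-2 -5 6; 6 -3 6; -6 -7 -7]) = -516
det = (-1)·(5)·(-516) = 2580

2580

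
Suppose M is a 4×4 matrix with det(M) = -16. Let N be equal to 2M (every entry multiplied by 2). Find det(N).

For a 4×4 matrix, det(2M) = 2^4·det(M) = 16·det(M).
det(N) = (16)·(-16) = -256

-256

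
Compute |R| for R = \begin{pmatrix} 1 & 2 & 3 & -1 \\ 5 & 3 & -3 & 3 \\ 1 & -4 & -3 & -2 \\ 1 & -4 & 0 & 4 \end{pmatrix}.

Expand along row 4 (it has 1 zero):
  − (1) · M_41   where M_41 = det([2 3 -1; 3 -3 3; -4 -3 -2]) = 33
  + (-4) · M_42   where M_42 = det([1 3 -1; 5 -3 3; 1 -3 -2]) = 66
  + (4) · M_44   where M_44 = det([1 2 3; 5 3 -3; 1 -4 -3]) = -66
det = (-1)·(1)·(33) + (+1)·(-4)·(66) + (+1)·(4)·(-66) = -561

det(R) = -561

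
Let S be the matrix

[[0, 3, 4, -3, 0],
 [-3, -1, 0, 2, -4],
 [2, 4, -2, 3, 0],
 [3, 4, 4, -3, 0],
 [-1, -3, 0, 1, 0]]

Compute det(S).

Expand along column 5 (it has 4 zeros):
  − (-4) · M_25   where M_25 = det([0 3 4 -3; 2 4 -2 3; 3 4 4 -3; -1 -3 0 1]) = -106
det = (-1)·(-4)·(-106) = -424

det(S) = -424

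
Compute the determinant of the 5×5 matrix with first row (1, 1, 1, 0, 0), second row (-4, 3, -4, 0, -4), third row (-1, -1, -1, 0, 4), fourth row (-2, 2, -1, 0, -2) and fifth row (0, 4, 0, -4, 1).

The determinant is -112.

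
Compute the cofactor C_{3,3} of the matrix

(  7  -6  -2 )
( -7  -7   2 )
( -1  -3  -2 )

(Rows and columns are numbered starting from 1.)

-91

Delete row 3 and column 3; the remaining 2×2 submatrix is [7 -6; -7 -7].
Its determinant is 7·(-7) − (-6)·(-7) = -91.
The cofactor carries sign (−1)^(3+3) = +1, so C_{3,3} = +(-91) = -91.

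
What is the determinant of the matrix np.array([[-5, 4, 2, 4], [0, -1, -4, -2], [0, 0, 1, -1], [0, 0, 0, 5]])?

25

The matrix is upper triangular, so the determinant is the product of the diagonal entries:
det = (-5) · (-1) · (1) · (5) = 25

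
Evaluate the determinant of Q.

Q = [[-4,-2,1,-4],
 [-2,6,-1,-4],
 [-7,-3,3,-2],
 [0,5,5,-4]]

Expand along row 4 (it has 1 zero):
  + (5) · M_42   where M_42 = det([-4 1 -4; -2 -1 -4; -7 3 -2]) = 20
  − (5) · M_43   where M_43 = det([-4 -2 -4; -2 6 -4; -7 -3 -2]) = -144
  + (-4) · M_44   where M_44 = det([-4 -2 1; -2 6 -1; -7 -3 3]) = -38
det = (+1)·(5)·(20) + (-1)·(5)·(-144) + (+1)·(-4)·(-38) = 972

|Q| = 972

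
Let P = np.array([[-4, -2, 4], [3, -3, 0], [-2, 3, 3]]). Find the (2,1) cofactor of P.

Delete row 2 and column 1; the remaining 2×2 submatrix is [-2 4; 3 3].
Its determinant is (-2)·3 − 4·3 = -18.
The cofactor carries sign (−1)^(2+1) = −1, so C_{2,1} = −(-18) = 18.

The cofactor is 18.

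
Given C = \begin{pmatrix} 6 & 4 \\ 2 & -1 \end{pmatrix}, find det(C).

-14

det(C) = 6·(-1) − 4·2 = -6 − 8 = -14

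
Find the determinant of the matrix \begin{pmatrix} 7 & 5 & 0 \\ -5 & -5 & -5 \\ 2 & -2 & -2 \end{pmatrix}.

Expand along row 1:
  + 7 · |-5 -5; -2 -2| = 7·(10 − 10) = 0
  − 5 · |-5 -5; 2 -2| = −5·(10 − (-10)) = -100
Sum: (0) + (-100) = -100

The determinant is -100.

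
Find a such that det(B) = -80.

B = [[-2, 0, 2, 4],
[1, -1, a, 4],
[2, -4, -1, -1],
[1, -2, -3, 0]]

-7

Expanding along the row containing a, det(B) is linear in a: det(B) = (-4)·a + (-108).
Set (-4)·a + (-108) = -80  ⇒  (-4)·a = 28  ⇒  a = -7.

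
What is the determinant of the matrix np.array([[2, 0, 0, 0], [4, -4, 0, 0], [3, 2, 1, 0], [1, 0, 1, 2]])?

The matrix is lower triangular, so the determinant is the product of the diagonal entries:
det = (2) · (-4) · (1) · (2) = -16

-16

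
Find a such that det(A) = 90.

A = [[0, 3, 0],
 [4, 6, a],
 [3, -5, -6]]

Expanding along the column containing a, det(A) is linear in a: det(A) = (9)·a + (72).
Set (9)·a + (72) = 90  ⇒  (9)·a = 18  ⇒  a = 2.

a = 2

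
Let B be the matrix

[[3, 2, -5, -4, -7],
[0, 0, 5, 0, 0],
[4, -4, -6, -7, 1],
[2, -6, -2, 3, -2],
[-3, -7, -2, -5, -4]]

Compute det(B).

Expand along row 2 (it has 4 zeros):
  − (5) · M_23   where M_23 = det([3 2 -4 -7; 4 -4 -7 1; 2 -6 3 -2; -3 -7 -5 -4]) = 4161
det = (-1)·(5)·(4161) = -20805

-20805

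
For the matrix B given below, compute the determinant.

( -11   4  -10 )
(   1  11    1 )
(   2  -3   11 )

-1150

Expand along row 1:
  + (-11) · |11 1; -3 11| = (-11)·(121 − (-3)) = -1364
  − 4 · |1 1; 2 11| = −4·(11 − 2) = -36
  + (-10) · |1 11; 2 -3| = (-10)·(-3 − 22) = 250
Sum: (-1364) + (-36) + (250) = -1150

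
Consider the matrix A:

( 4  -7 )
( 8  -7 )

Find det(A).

28

det(A) = 4·(-7) − (-7)·8 = -28 − (-56) = 28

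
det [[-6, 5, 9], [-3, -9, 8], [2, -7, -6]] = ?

The determinant is -319.

Expand along row 1:
  + (-6) · |-9 8; -7 -6| = (-6)·(54 − (-56)) = -660
  − 5 · |-3 8; 2 -6| = −5·(18 − 16) = -10
  + 9 · |-3 -9; 2 -7| = 9·(21 − (-18)) = 351
Sum: (-660) + (-10) + (351) = -319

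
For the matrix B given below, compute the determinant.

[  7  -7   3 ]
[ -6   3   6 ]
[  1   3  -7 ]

|B| = -84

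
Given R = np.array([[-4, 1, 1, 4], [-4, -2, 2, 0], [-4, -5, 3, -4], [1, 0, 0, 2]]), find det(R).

Expand along row 4 (it has 2 zeros):
  − (1) · M_41   where M_41 = det([1 1 4; -2 2 0; -5 3 -4]) = 0
  + (2) · M_44   where M_44 = det([-4 1 1; -4 -2 2; -4 -5 3]) = 0
det = (-1)·(1)·(0) + (+1)·(2)·(0) = 0

0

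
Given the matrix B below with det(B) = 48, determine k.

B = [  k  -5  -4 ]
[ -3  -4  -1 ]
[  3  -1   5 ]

-8

Expanding along the row containing k, det(B) is linear in k: det(B) = (-21)·k + (-120).
Set (-21)·k + (-120) = 48  ⇒  (-21)·k = 168  ⇒  k = -8.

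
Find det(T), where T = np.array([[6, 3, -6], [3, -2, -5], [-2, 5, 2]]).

Expand along column 1:
  + 6 · |-2 -5; 5 2| = 6·(-4 − (-25)) = 126
  − 3 · |3 -6; 5 2| = −3·(6 − (-30)) = -108
  + (-2) · |3 -6; -2 -5| = (-2)·(-15 − 12) = 54
Sum: (126) + (-108) + (54) = 72

det(T) = 72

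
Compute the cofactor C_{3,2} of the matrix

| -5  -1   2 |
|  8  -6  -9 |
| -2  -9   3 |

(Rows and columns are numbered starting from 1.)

-29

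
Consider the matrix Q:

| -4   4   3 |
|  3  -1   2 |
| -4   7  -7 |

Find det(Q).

Expand along row 1:
  + (-4) · |-1 2; 7 -7| = (-4)·(7 − 14) = 28
  − 4 · |3 2; -4 -7| = −4·(-21 − (-8)) = 52
  + 3 · |3 -1; -4 7| = 3·(21 − 4) = 51
Sum: (28) + (52) + (51) = 131

131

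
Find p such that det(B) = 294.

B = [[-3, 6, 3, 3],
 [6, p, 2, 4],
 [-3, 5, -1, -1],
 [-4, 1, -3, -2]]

Expanding along the column containing p, det(B) is linear in p: det(B) = (12)·p + (246).
Set (12)·p + (246) = 294  ⇒  (12)·p = 48  ⇒  p = 4.

p = 4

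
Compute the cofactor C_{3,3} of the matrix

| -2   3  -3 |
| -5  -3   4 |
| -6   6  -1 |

21

Delete row 3 and column 3; the remaining 2×2 submatrix is [-2 3; -5 -3].
Its determinant is (-2)·(-3) − 3·(-5) = 21.
The cofactor carries sign (−1)^(3+3) = +1, so C_{3,3} = +(21) = 21.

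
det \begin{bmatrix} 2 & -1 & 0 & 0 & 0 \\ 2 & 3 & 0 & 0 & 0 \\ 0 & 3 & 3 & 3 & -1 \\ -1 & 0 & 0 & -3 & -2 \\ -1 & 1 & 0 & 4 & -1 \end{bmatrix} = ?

The matrix is block lower-triangular with a 2×2 block and a 3×3 block on the diagonal, so its determinant equals the product of the determinants of the diagonal blocks.
det of the 2×2 block = 8
det of the 3×3 block = 33
det = (8)·(33) = 264

264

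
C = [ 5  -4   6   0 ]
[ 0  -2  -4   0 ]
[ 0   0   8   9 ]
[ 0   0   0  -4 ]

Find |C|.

C is upper triangular, so det(C) is the product of the diagonal entries:
det = (5) · (-2) · (8) · (-4) = 320

320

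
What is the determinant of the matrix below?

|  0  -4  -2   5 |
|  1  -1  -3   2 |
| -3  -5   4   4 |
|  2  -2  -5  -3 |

Expand along row 1 (it has 1 zero):
  − (-4) · M_12   where M_12 = det([1 -3 2; -3 4 4; 2 -5 -3]) = 25
  + (-2) · M_13   where M_13 = det([1 -1 2; -3 -5 4; 2 -2 -3]) = 56
  − (5) · M_14   where M_14 = det([1 -1 -3; -3 -5 4; 2 -2 -5]) = -8
det = (-1)·(-4)·(25) + (+1)·(-2)·(56) + (-1)·(5)·(-8) = 28

The determinant is 28.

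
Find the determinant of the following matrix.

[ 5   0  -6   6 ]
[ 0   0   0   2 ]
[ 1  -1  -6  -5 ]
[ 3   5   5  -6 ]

154

Expand along row 2 (it has 3 zeros):
  + (2) · M_24   where M_24 = det([5 0 -6; 1 -1 -6; 3 5 5]) = 77
det = (+1)·(2)·(77) = 154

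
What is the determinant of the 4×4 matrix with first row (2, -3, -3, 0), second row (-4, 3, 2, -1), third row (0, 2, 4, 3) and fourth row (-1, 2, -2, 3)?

-81

Expand along row 1 (it has 1 zero):
  + (2) · M_11   where M_11 = det([3 2 -1; 2 4 3; 2 -2 3]) = 66
  − (-3) · M_12   where M_12 = det([-4 2 -1; 0 4 3; -1 -2 3]) = -82
  + (-3) · M_13   where M_13 = det([-4 3 -1; 0 2 3; -1 2 3]) = -11
det = (+1)·(2)·(66) + (-1)·(-3)·(-82) + (+1)·(-3)·(-11) = -81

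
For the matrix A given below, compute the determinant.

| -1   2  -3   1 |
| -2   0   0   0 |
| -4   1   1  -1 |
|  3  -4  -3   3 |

Expand along row 2 (it has 3 zeros):
  − (-2) · M_21   where M_21 = det([2 -3 1; 1 1 -1; -4 -3 3]) = -2
det = (-1)·(-2)·(-2) = -4

-4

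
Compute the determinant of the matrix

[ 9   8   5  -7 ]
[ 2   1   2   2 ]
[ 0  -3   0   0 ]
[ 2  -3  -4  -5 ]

The determinant is 408.

Expand along row 3 (it has 3 zeros):
  − (-3) · M_32   where M_32 = det([9 5 -7; 2 2 2; 2 -4 -5]) = 136
det = (-1)·(-3)·(136) = 408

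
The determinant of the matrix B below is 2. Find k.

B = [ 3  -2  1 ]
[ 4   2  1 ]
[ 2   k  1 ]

k = -4

Expanding along the column containing k, det(B) is linear in k: det(B) = (1)·k + (6).
Set (1)·k + (6) = 2  ⇒  (1)·k = -4  ⇒  k = -4.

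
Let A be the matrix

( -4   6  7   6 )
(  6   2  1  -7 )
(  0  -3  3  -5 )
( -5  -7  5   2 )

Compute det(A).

Expand along row 3 (it has 1 zero):
  − (-3) · M_32   where M_32 = det([-4 7 6; 6 1 -7; -5 5 2]) = 223
  + (3) · M_33   where M_33 = det([-4 6 6; 6 2 -7; -5 -7 2]) = 126
  − (-5) · M_34   where M_34 = det([-4 6 7; 6 2 1; -5 -7 5]) = -502
det = (-1)·(-3)·(223) + (+1)·(3)·(126) + (-1)·(-5)·(-502) = -1463

|A| = -1463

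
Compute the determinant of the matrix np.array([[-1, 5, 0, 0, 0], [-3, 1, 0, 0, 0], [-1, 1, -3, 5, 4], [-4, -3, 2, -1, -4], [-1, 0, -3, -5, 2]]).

The matrix is block lower-triangular with a 2×2 block and a 3×3 block on the diagonal, so its determinant equals the product of the determinants of the diagonal blocks.
det of the 2×2 block = 14
det of the 3×3 block = 54
det = (14)·(54) = 756

756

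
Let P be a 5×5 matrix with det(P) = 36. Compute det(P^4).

1679616

det(P^4) = (det P)^4 = (36)^4 = 1679616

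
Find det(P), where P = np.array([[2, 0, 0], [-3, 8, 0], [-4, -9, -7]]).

P is lower triangular, so det(P) is the product of the diagonal entries:
det = (2) · (8) · (-7) = -112

-112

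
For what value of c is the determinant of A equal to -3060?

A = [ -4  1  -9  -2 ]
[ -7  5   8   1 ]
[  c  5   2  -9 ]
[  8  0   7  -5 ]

Expanding along the column containing c, det(A) is linear in c: det(A) = (-342)·c + (18).
Set (-342)·c + (18) = -3060  ⇒  (-342)·c = -3078  ⇒  c = 9.

c = 9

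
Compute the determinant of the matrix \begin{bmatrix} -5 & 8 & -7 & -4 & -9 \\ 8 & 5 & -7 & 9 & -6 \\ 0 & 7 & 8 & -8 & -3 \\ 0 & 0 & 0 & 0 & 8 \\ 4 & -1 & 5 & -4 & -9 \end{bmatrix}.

Expand along row 4 (it has 4 zeros):
  − (8) · M_45   where M_45 = det([-5 8 -7 -4; 8 5 -7 9; 0 7 8 -8; 4 -1 5 -4]) = 6825
det = (-1)·(8)·(6825) = -54600

The determinant is -54600.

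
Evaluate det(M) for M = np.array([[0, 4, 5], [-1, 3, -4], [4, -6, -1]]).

Expand along column 1:
  − (-1) · |4 5; -6 -1| = −(-1)·(-4 − (-30)) = 26
  + 4 · |4 5; 3 -4| = 4·(-16 − 15) = -124
Sum: (26) + (-124) = -98

det(M) = -98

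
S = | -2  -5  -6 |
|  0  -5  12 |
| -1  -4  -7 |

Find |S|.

The determinant is -76.

Expand along column 1:
  + (-2) · |-5 12; -4 -7| = (-2)·(35 − (-48)) = -166
  + (-1) · |-5 -6; -5 12| = (-1)·(-60 − 30) = 90
Sum: (-166) + (90) = -76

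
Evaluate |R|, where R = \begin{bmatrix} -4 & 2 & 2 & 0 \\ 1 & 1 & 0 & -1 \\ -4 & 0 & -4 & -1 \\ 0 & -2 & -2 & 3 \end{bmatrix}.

The determinant is 72.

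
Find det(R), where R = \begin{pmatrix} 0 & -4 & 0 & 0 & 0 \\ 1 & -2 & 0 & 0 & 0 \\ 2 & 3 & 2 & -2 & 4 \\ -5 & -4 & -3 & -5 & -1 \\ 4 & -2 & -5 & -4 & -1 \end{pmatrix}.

R is block lower-triangular with a 2×2 block and a 3×3 block on the diagonal, so its determinant equals the product of the determinants of the diagonal blocks.
det of the 2×2 block = 4
det of the 3×3 block = -54
det = (4)·(-54) = -216

-216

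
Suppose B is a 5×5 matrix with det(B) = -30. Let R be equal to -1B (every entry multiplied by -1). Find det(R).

30

For a 5×5 matrix, det(-1B) = (-1)^5·det(B) = -1·det(B).
det(R) = (-1)·(-30) = 30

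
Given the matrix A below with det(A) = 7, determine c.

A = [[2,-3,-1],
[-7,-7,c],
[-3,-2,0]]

c = 0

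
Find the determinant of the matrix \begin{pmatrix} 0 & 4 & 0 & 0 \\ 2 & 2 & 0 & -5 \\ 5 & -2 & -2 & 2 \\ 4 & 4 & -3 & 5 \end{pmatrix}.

Expand along row 1 (it has 3 zeros):
  − (4) · M_12   where M_12 = det([2 0 -5; 5 -2 2; 4 -3 5]) = 27
det = (-1)·(4)·(27) = -108

-108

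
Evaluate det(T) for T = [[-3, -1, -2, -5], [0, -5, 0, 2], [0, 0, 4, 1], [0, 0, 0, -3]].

|T| = -180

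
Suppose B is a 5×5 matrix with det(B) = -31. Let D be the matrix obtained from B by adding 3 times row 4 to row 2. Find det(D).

Adding a multiple of one row to another leaves the determinant unchanged.
det(D) = (1)·(-31) = -31

The determinant is -31.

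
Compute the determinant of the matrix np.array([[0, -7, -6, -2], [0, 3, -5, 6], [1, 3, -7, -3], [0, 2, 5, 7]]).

Expand along column 1 (it has 3 zeros):
  + (1) · M_31   where M_31 = det([-7 -6 -2; 3 -5 6; 2 5 7]) = 459
det = (+1)·(1)·(459) = 459

459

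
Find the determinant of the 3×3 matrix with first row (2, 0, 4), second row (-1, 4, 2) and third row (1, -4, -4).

-16

Expand along column 2:
  + 4 · |2 4; 1 -4| = 4·(-8 − 4) = -48
  − (-4) · |2 4; -1 2| = −(-4)·(4 − (-4)) = 32
Sum: (-48) + (32) = -16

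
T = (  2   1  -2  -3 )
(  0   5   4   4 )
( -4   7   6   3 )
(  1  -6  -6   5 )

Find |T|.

|T| = -588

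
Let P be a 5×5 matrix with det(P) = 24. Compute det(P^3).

det(P^3) = (det P)^3 = (24)^3 = 13824

The determinant is 13824.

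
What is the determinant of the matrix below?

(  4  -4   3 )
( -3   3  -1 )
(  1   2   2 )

Expand along column 1:
  + 4 · |3 -1; 2 2| = 4·(6 − (-2)) = 32
  − (-3) · |-4 3; 2 2| = −(-3)·(-8 − 6) = -42
  + 1 · |-4 3; 3 -1| = 1·(4 − 9) = -5
Sum: (32) + (-42) + (-5) = -15

The determinant is -15.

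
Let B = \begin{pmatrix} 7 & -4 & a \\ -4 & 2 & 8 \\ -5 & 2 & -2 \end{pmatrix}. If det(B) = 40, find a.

Expanding along the row containing a, det(B) is linear in a: det(B) = (2)·a + (52).
Set (2)·a + (52) = 40  ⇒  (2)·a = -12  ⇒  a = -6.

a = -6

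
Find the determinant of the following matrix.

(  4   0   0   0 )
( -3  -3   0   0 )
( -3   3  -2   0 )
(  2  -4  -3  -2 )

The matrix is lower triangular, so the determinant is the product of the diagonal entries:
det = (4) · (-3) · (-2) · (-2) = -48

-48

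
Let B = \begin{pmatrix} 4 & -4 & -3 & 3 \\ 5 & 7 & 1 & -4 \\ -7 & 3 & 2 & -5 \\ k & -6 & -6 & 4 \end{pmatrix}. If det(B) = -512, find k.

Expanding along the column containing k, det(B) is linear in k: det(B) = (48)·k + (-416).
Set (48)·k + (-416) = -512  ⇒  (48)·k = -96  ⇒  k = -2.

k = -2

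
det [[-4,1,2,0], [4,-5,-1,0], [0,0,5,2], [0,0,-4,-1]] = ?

48

The matrix is block upper-triangular with a 2×2 block and a 2×2 block on the diagonal, so its determinant equals the product of the determinants of the diagonal blocks.
det of the 2×2 block = 16
det of the 2×2 block = 3
det = (16)·(3) = 48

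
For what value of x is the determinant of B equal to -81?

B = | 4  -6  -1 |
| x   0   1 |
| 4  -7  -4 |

x = 5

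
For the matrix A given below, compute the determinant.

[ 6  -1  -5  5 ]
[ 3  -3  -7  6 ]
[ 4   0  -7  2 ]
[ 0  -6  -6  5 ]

Expand along row 3 (it has 1 zero):
  + (4) · M_31   where M_31 = det([-1 -5 5; -3 -7 6; -6 -6 5]) = -16
  + (-7) · M_33   where M_33 = det([6 -1 5; 3 -3 6; 0 -6 5]) = 51
  − (2) · M_34   where M_34 = det([6 -1 -5; 3 -3 -7; 0 -6 -6]) = -72
det = (+1)·(4)·(-16) + (+1)·(-7)·(51) + (-1)·(2)·(-72) = -277

The determinant is -277.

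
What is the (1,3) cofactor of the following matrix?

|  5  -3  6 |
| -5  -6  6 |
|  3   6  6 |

Delete row 1 and column 3; the remaining 2×2 submatrix is [-5 -6; 3 6].
Its determinant is (-5)·6 − (-6)·3 = -12.
The cofactor carries sign (−1)^(1+3) = +1, so C_{1,3} = +(-12) = -12.

-12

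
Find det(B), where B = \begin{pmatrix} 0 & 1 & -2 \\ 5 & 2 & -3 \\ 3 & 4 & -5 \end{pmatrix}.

Expand along column 1:
  − 5 · |1 -2; 4 -5| = −5·(-5 − (-8)) = -15
  + 3 · |1 -2; 2 -3| = 3·(-3 − (-4)) = 3
Sum: (-15) + (3) = -12

-12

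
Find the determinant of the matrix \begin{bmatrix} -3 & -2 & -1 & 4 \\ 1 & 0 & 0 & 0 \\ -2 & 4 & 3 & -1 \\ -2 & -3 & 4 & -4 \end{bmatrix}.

The determinant is -97.

Expand along row 2 (it has 3 zeros):
  − (1) · M_21   where M_21 = det([-2 -1 4; 4 3 -1; -3 4 -4]) = 97
det = (-1)·(1)·(97) = -97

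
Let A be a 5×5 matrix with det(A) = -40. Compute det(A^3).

-64000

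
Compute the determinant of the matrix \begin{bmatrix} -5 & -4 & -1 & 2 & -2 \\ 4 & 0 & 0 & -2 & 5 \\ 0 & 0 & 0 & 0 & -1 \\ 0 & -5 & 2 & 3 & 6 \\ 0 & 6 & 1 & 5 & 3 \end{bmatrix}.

The determinant is -250.

Expand along row 3 (it has 4 zeros):
  + (-1) · M_35   where M_35 = det([-5 -4 -1 2; 4 0 0 -2; 0 -5 2 3; 0 6 1 5]) = 250
det = (+1)·(-1)·(250) = -250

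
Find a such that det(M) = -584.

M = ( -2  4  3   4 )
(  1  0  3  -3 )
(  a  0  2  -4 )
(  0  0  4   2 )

Expanding along the column containing a, det(M) is linear in a: det(M) = (72)·a + (-80).
Set (72)·a + (-80) = -584  ⇒  (72)·a = -504  ⇒  a = -7.

-7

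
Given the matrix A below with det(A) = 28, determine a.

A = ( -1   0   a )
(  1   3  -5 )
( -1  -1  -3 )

7

Expanding along the row containing a, det(A) is linear in a: det(A) = (2)·a + (14).
Set (2)·a + (14) = 28  ⇒  (2)·a = 14  ⇒  a = 7.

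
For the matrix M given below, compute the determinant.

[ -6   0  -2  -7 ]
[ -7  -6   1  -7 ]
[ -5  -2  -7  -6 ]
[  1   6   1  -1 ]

Expand along row 1 (it has 1 zero):
  + (-6) · M_11   where M_11 = det([-6 1 -7; -2 -7 -6; 6 1 -1]) = -396
  + (-2) · M_13   where M_13 = det([-7 -6 -7; -5 -2 -6; 1 6 -1]) = -4
  − (-7) · M_14   where M_14 = det([-7 -6 1; -5 -2 -7; 1 6 1]) = -296
det = (+1)·(-6)·(-396) + (+1)·(-2)·(-4) + (-1)·(-7)·(-296) = 312

312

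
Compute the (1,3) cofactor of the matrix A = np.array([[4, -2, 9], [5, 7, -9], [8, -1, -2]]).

Delete row 1 and column 3; the remaining 2×2 submatrix is [5 7; 8 -1].
Its determinant is 5·(-1) − 7·8 = -61.
The cofactor carries sign (−1)^(1+3) = +1, so C_{1,3} = +(-61) = -61.

The cofactor is -61.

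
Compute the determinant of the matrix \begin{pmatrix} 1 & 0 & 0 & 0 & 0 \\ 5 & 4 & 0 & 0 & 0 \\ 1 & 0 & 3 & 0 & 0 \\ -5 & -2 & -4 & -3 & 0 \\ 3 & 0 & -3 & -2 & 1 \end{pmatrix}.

-36

The matrix is lower triangular, so the determinant is the product of the diagonal entries:
det = (1) · (4) · (3) · (-3) · (1) = -36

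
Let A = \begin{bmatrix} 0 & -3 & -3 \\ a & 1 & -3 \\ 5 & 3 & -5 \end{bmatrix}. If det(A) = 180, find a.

a = -5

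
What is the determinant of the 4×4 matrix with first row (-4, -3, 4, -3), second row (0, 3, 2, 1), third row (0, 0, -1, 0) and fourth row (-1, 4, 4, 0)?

-10

Expand along row 3 (it has 3 zeros):
  + (-1) · M_33   where M_33 = det([-4 -3 -3; 0 3 1; -1 4 0]) = 10
det = (+1)·(-1)·(10) = -10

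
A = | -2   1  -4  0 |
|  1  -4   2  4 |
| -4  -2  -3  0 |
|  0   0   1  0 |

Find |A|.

Expand along row 4 (it has 3 zeros):
  − (1) · M_43   where M_43 = det([-2 1 0; 1 -4 4; -4 -2 0]) = -32
det = (-1)·(1)·(-32) = 32

det(A) = 32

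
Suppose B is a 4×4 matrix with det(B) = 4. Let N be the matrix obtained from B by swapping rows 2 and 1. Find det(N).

Swapping two rows multiplies the determinant by −1.
det(N) = (-1)·(4) = -4

The determinant is -4.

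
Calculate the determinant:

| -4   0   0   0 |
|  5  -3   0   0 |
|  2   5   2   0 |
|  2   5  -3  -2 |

The determinant is -48.

The matrix is lower triangular, so the determinant is the product of the diagonal entries:
det = (-4) · (-3) · (2) · (-2) = -48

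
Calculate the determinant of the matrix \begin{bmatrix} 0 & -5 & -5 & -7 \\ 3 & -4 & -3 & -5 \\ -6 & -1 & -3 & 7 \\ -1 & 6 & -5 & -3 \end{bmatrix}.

Expand along row 1 (it has 1 zero):
  − (-5) · M_12   where M_12 = det([3 -3 -5; -6 -3 7; -1 -5 -3]) = 72
  + (-5) · M_13   where M_13 = det([3 -4 -5; -6 -1 7; -1 6 -3]) = 168
  − (-7) · M_14   where M_14 = det([3 -4 -3; -6 -1 -3; -1 6 -5]) = 288
det = (-1)·(-5)·(72) + (+1)·(-5)·(168) + (-1)·(-7)·(288) = 1536

The determinant is 1536.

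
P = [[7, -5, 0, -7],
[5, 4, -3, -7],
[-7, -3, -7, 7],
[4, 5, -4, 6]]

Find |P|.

Expand along row 1 (it has 1 zero):
  + (7) · M_11   where M_11 = det([4 -3 -7; -3 -7 7; 5 -4 6]) = -544
  − (-5) · M_12   where M_12 = det([5 -3 -7; -7 -7 7; 4 -4 6]) = -672
  − (-7) · M_14   where M_14 = det([5 4 -3; -7 -3 -7; 4 5 -4]) = 80
det = (+1)·(7)·(-544) + (-1)·(-5)·(-672) + (-1)·(-7)·(80) = -6608

|P| = -6608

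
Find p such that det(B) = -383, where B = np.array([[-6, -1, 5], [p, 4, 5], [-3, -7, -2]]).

Expanding along the row containing p, det(B) is linear in p: det(B) = (-37)·p + (-87).
Set (-37)·p + (-87) = -383  ⇒  (-37)·p = -296  ⇒  p = 8.

p = 8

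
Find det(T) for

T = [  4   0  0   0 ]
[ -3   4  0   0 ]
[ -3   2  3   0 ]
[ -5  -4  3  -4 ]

T is lower triangular, so det(T) is the product of the diagonal entries:
det = (4) · (4) · (3) · (-4) = -192

det(T) = -192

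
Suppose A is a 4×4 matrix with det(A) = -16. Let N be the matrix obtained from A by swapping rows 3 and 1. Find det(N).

|N| = 16

Swapping two rows multiplies the determinant by −1.
det(N) = (-1)·(-16) = 16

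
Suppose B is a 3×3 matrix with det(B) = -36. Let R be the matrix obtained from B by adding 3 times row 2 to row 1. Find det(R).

-36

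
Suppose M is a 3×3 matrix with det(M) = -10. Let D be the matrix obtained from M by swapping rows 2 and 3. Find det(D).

|D| = 10

Swapping two rows multiplies the determinant by −1.
det(D) = (-1)·(-10) = 10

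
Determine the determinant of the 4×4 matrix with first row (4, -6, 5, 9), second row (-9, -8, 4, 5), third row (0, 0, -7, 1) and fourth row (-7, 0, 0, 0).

The determinant is 2170.

Expand along row 4 (it has 3 zeros):
  − (-7) · M_41   where M_41 = det([-6 5 9; -8 4 5; 0 -7 1]) = 310
det = (-1)·(-7)·(310) = 2170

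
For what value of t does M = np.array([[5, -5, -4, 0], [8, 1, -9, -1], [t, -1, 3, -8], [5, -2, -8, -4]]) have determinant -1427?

t = -1

Expanding along the row containing t, det(M) is linear in t: det(M) = (-164)·t + (-1591).
Set (-164)·t + (-1591) = -1427  ⇒  (-164)·t = 164  ⇒  t = -1.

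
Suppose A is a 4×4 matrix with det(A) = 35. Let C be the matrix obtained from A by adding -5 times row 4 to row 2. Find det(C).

Adding a multiple of one row to another leaves the determinant unchanged.
det(C) = (1)·(35) = 35

35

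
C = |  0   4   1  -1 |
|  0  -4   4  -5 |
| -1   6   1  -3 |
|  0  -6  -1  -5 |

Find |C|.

Expand along column 1 (it has 3 zeros):
  + (-1) · M_31   where M_31 = det([4 1 -1; -4 4 -5; -6 -1 -5]) = -118
det = (+1)·(-1)·(-118) = 118

det(C) = 118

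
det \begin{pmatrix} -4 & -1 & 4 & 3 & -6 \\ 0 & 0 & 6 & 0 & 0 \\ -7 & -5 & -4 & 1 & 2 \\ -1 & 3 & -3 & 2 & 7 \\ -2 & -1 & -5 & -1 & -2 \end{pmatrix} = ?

Expand along row 2 (it has 4 zeros):
  − (6) · M_23   where M_23 = det([-4 -1 3 -6; -7 -5 1 2; -1 3 2 7; -2 -1 -1 -2]) = 540
det = (-1)·(6)·(540) = -3240

-3240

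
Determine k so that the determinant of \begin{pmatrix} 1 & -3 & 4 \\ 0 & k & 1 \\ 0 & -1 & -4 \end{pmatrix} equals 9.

-2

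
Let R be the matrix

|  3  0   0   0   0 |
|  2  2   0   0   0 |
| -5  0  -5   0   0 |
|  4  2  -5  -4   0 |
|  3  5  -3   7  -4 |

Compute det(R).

det(R) = -480

R is lower triangular, so det(R) is the product of the diagonal entries:
det = (3) · (2) · (-5) · (-4) · (-4) = -480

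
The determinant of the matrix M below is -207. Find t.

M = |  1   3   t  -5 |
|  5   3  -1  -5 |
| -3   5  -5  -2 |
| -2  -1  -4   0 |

Expanding along the column containing t, det(M) is linear in t: det(M) = (-63)·t + (-459).
Set (-63)·t + (-459) = -207  ⇒  (-63)·t = 252  ⇒  t = -4.

-4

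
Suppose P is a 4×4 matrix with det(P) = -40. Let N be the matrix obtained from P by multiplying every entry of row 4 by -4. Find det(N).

160

Scaling one row by -4 multiplies the determinant by -4.
det(N) = (-4)·(-40) = 160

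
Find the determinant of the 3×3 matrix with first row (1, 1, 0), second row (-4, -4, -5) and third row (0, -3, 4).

-15

Expand along column 1:
  + 1 · |-4 -5; -3 4| = 1·(-16 − 15) = -31
  − (-4) · |1 0; -3 4| = −(-4)·(4 − 0) = 16
Sum: (-31) + (16) = -15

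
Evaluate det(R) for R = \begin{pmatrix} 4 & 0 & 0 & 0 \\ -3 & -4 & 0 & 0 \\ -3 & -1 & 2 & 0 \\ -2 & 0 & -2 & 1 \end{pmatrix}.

|R| = -32

R is lower triangular, so det(R) is the product of the diagonal entries:
det = (4) · (-4) · (2) · (1) = -32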